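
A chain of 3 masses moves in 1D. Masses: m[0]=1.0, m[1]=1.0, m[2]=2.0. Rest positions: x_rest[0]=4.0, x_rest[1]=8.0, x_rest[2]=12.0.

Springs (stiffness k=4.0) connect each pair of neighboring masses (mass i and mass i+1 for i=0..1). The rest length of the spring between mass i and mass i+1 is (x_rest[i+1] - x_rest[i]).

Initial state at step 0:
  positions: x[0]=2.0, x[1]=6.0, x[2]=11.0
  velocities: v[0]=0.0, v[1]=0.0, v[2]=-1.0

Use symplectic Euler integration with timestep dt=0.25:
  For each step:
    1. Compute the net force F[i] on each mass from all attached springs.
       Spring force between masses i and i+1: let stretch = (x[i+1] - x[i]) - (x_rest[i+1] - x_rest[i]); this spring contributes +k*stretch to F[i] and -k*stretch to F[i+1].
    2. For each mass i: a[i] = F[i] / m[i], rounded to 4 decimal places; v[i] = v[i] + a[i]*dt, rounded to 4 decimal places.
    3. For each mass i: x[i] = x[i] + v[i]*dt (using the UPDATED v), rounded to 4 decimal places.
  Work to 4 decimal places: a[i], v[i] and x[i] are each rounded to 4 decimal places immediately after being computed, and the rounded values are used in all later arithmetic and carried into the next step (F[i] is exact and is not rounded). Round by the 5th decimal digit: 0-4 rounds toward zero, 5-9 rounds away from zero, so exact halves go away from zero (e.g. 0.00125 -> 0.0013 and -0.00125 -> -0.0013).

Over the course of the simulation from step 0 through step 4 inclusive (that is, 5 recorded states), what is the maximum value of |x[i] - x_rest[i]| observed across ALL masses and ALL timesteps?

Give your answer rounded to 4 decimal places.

Answer: 2.4597

Derivation:
Step 0: x=[2.0000 6.0000 11.0000] v=[0.0000 0.0000 -1.0000]
Step 1: x=[2.0000 6.2500 10.6250] v=[0.0000 1.0000 -1.5000]
Step 2: x=[2.0625 6.5313 10.2031] v=[0.2500 1.1250 -1.6875]
Step 3: x=[2.2422 6.6133 9.8223] v=[0.7188 0.3280 -1.5234]
Step 4: x=[2.5147 6.4048 9.5403] v=[1.0899 -0.8341 -1.1279]
Max displacement = 2.4597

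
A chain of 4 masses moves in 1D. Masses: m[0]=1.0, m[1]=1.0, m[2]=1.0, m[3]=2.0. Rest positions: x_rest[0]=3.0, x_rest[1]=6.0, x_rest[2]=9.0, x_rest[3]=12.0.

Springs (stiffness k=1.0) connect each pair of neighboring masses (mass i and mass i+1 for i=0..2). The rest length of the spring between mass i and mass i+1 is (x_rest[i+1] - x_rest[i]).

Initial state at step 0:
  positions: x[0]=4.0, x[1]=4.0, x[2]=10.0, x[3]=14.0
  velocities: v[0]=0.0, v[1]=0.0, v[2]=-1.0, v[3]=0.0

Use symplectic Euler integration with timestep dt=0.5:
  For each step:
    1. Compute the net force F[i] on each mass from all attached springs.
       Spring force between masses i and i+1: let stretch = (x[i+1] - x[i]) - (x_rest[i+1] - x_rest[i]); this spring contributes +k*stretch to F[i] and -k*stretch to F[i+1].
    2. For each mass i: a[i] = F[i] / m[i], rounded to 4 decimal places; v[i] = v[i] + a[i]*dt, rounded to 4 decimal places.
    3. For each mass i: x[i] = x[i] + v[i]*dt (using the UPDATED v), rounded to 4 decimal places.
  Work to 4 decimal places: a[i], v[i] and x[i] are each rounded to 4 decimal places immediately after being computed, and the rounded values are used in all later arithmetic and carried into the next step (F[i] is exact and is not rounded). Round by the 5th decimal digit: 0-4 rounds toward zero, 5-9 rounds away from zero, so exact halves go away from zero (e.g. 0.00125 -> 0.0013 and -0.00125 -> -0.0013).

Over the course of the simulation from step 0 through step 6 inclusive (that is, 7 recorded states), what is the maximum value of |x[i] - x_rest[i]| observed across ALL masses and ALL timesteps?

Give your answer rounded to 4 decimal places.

Step 0: x=[4.0000 4.0000 10.0000 14.0000] v=[0.0000 0.0000 -1.0000 0.0000]
Step 1: x=[3.2500 5.5000 9.0000 13.8750] v=[-1.5000 3.0000 -2.0000 -0.2500]
Step 2: x=[2.3125 7.3125 8.3438 13.5156] v=[-1.8750 3.6250 -1.3125 -0.7188]
Step 3: x=[1.8750 8.1329 8.7227 12.8847] v=[-0.8750 1.6407 0.7578 -1.2618]
Step 4: x=[2.2520 7.5362 9.9947 12.1086] v=[0.7540 -1.1934 2.5439 -1.5523]
Step 5: x=[3.2001 6.2331 11.1805 11.4432] v=[1.8961 -2.6063 2.3716 -1.3308]
Step 6: x=[4.1564 5.4086 11.1952 11.1200] v=[1.9126 -1.6491 0.0293 -0.6465]
Max displacement = 2.1952

Answer: 2.1952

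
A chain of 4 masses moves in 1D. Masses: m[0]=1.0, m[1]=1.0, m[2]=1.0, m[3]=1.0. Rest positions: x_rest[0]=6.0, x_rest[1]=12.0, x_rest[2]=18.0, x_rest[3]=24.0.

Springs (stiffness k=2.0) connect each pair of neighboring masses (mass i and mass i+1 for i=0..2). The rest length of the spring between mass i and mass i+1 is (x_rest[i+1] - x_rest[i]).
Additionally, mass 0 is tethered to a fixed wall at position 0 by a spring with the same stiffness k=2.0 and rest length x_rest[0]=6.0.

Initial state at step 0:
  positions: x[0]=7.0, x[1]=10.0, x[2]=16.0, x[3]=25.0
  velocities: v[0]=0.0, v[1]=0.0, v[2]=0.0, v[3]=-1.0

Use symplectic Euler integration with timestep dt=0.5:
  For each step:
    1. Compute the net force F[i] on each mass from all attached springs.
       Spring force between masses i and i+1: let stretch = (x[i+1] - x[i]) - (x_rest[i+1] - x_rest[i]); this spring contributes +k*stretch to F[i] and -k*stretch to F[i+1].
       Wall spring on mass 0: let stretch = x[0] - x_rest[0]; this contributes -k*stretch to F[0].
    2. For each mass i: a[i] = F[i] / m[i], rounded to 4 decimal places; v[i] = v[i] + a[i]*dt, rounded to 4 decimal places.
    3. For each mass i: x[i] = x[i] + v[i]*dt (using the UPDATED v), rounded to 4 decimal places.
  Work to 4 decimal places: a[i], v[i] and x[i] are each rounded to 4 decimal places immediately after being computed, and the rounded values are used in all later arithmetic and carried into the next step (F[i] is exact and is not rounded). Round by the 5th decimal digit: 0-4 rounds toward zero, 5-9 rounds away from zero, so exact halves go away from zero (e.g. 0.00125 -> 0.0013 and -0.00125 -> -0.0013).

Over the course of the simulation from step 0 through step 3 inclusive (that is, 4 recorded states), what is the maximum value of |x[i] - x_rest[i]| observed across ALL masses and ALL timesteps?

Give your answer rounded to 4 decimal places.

Answer: 2.7500

Derivation:
Step 0: x=[7.0000 10.0000 16.0000 25.0000] v=[0.0000 0.0000 0.0000 -1.0000]
Step 1: x=[5.0000 11.5000 17.5000 23.0000] v=[-4.0000 3.0000 3.0000 -4.0000]
Step 2: x=[3.7500 12.7500 18.7500 21.2500] v=[-2.5000 2.5000 2.5000 -3.5000]
Step 3: x=[5.1250 12.5000 18.2500 21.2500] v=[2.7500 -0.5000 -1.0000 0.0000]
Max displacement = 2.7500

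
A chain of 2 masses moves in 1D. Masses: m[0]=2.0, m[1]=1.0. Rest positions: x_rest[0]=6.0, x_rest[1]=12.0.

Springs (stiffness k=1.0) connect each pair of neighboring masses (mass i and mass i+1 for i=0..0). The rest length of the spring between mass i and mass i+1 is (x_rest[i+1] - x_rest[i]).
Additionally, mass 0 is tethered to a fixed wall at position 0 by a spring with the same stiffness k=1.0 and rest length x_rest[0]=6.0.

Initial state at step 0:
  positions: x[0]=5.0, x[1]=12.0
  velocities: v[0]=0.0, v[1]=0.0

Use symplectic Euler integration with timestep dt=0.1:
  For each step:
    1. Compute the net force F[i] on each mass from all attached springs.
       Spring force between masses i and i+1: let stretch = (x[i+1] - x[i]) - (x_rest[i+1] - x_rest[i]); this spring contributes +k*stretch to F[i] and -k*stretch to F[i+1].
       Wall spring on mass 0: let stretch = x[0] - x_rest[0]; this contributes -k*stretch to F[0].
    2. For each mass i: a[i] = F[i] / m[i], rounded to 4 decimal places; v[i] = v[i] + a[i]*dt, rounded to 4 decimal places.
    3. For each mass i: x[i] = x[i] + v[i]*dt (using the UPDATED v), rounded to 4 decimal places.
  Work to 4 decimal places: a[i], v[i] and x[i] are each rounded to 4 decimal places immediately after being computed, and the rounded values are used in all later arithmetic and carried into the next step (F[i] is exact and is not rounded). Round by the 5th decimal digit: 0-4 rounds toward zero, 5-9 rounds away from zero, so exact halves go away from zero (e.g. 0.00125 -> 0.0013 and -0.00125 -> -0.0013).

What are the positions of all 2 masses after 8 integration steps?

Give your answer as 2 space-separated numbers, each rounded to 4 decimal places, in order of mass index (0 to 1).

Step 0: x=[5.0000 12.0000] v=[0.0000 0.0000]
Step 1: x=[5.0100 11.9900] v=[0.1000 -0.1000]
Step 2: x=[5.0299 11.9702] v=[0.1985 -0.1980]
Step 3: x=[5.0593 11.9410] v=[0.2940 -0.2920]
Step 4: x=[5.0978 11.9030] v=[0.3851 -0.3802]
Step 5: x=[5.1449 11.8569] v=[0.4705 -0.4607]
Step 6: x=[5.1998 11.8037] v=[0.5489 -0.5319]
Step 7: x=[5.2617 11.7445] v=[0.6191 -0.5923]
Step 8: x=[5.3297 11.6804] v=[0.6802 -0.6406]

Answer: 5.3297 11.6804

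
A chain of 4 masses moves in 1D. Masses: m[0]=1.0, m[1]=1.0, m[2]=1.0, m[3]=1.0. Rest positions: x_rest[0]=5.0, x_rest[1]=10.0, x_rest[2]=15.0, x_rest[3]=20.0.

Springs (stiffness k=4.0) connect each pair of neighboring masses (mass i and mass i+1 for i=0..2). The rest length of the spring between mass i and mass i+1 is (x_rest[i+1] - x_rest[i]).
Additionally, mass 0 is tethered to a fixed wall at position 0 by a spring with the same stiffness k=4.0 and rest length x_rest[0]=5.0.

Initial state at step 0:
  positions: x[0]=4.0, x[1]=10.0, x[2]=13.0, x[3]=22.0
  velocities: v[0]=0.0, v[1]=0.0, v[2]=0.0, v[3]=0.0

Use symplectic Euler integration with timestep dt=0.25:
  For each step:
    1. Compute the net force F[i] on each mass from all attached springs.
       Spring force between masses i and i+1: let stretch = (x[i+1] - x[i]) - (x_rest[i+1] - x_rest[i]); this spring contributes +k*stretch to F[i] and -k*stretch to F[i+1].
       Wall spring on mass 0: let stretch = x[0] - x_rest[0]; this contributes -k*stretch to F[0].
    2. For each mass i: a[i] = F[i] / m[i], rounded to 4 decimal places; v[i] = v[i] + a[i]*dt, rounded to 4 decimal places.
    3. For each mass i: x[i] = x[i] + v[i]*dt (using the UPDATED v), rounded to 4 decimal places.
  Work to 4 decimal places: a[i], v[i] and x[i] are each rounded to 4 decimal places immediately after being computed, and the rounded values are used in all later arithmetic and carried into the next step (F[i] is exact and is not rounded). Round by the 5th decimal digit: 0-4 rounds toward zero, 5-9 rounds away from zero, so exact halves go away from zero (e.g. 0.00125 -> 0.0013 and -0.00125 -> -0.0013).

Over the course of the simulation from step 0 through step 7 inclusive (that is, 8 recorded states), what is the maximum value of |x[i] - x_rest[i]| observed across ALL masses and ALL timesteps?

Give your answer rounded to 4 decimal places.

Step 0: x=[4.0000 10.0000 13.0000 22.0000] v=[0.0000 0.0000 0.0000 0.0000]
Step 1: x=[4.5000 9.2500 14.5000 21.0000] v=[2.0000 -3.0000 6.0000 -4.0000]
Step 2: x=[5.0625 8.6250 16.3125 19.6250] v=[2.2500 -2.5000 7.2500 -5.5000]
Step 3: x=[5.2500 9.0313 17.0313 18.6719] v=[0.7500 1.6250 2.8750 -3.8125]
Step 4: x=[5.0703 10.4922 16.1602 18.5586] v=[-0.7187 5.8437 -3.4844 -0.4531]
Step 5: x=[4.9785 12.0147 14.4717 19.0957] v=[-0.3671 6.0898 -6.7540 2.1485]
Step 6: x=[5.4012 12.3924 13.3250 19.7268] v=[1.6906 1.5106 -4.5870 2.5245]
Step 7: x=[6.2214 11.2554 13.5456 20.0075] v=[3.2806 -4.5480 0.8822 1.1227]
Max displacement = 2.3924

Answer: 2.3924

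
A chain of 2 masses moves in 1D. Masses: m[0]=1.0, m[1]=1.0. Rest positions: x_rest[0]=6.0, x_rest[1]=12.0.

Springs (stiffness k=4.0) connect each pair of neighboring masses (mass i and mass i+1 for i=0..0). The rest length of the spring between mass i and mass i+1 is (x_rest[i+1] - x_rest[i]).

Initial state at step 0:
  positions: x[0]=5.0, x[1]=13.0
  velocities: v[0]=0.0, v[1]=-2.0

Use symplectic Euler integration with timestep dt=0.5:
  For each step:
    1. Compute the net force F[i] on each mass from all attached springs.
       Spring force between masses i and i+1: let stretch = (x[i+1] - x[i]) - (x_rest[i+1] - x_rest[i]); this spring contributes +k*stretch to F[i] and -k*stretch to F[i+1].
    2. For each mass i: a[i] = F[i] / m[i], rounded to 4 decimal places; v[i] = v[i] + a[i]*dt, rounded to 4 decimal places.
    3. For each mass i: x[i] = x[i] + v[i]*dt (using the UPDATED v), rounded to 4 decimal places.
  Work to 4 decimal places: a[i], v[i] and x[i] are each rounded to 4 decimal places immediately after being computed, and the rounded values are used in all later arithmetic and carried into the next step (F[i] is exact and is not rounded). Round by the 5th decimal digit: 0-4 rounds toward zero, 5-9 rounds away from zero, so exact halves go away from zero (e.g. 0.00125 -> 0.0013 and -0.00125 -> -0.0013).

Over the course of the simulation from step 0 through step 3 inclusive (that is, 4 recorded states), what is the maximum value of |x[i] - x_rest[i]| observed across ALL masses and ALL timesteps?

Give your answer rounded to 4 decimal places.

Step 0: x=[5.0000 13.0000] v=[0.0000 -2.0000]
Step 1: x=[7.0000 10.0000] v=[4.0000 -6.0000]
Step 2: x=[6.0000 10.0000] v=[-2.0000 0.0000]
Step 3: x=[3.0000 12.0000] v=[-6.0000 4.0000]
Max displacement = 3.0000

Answer: 3.0000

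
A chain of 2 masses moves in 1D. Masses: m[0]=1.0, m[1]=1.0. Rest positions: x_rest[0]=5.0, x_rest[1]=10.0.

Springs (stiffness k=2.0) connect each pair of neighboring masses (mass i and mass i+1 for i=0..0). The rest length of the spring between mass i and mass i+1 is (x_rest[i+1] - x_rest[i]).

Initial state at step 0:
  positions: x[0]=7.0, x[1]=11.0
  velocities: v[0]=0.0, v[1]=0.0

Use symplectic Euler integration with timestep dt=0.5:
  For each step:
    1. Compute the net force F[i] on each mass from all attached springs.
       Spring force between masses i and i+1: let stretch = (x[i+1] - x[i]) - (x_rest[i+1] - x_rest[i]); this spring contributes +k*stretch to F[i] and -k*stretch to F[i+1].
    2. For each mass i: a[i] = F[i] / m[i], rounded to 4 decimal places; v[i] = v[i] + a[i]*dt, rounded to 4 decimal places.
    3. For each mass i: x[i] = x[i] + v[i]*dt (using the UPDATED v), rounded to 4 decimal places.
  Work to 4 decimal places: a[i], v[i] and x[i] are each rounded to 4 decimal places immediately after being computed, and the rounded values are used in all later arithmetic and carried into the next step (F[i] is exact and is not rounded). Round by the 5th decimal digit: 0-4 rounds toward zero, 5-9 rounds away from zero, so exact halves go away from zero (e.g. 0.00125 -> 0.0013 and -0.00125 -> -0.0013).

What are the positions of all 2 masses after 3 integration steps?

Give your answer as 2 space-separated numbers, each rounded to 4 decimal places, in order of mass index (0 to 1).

Step 0: x=[7.0000 11.0000] v=[0.0000 0.0000]
Step 1: x=[6.5000 11.5000] v=[-1.0000 1.0000]
Step 2: x=[6.0000 12.0000] v=[-1.0000 1.0000]
Step 3: x=[6.0000 12.0000] v=[0.0000 0.0000]

Answer: 6.0000 12.0000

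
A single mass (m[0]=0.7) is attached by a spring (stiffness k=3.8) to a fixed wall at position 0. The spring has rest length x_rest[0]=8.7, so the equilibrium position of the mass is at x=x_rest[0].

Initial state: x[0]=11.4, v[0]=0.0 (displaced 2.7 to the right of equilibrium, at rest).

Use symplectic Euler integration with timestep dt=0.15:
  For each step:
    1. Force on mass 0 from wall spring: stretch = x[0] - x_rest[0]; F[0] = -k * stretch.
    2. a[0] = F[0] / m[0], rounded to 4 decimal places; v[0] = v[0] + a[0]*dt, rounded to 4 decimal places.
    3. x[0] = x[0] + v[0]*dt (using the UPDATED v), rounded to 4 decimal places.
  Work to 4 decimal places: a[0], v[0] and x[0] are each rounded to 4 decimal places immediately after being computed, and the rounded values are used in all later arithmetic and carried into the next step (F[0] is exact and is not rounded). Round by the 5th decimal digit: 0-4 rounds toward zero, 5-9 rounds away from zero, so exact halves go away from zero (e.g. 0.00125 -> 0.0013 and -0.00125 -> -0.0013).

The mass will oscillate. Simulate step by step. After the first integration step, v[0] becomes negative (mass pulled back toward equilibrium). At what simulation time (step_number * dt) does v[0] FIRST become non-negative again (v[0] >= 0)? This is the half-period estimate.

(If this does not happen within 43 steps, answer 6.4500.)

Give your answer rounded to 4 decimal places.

Answer: 1.3500

Derivation:
Step 0: x=[11.4000] v=[0.0000]
Step 1: x=[11.0702] v=[-2.1986]
Step 2: x=[10.4509] v=[-4.1286]
Step 3: x=[9.6178] v=[-5.5543]
Step 4: x=[8.6726] v=[-6.3016]
Step 5: x=[7.7307] v=[-6.2793]
Step 6: x=[6.9072] v=[-5.4900]
Step 7: x=[6.3027] v=[-4.0302]
Step 8: x=[5.9910] v=[-2.0781]
Step 9: x=[6.0102] v=[0.1278]
First v>=0 after going negative at step 9, time=1.3500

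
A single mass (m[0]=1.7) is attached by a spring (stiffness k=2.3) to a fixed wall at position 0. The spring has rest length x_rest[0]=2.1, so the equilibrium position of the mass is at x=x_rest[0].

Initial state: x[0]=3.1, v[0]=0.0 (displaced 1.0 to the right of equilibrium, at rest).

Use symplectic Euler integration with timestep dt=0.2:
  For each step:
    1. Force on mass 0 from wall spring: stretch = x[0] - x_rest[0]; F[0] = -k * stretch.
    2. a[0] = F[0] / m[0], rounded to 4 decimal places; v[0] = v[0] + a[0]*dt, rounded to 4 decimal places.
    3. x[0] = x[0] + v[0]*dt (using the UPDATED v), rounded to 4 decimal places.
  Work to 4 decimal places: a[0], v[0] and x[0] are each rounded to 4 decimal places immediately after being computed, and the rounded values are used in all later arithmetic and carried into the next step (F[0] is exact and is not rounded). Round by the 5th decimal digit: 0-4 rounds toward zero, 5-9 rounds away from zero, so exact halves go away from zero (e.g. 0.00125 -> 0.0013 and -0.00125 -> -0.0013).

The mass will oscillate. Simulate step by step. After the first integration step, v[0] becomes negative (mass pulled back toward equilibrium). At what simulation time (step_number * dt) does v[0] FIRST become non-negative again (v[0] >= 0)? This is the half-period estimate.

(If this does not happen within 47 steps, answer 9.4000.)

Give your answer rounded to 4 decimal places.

Step 0: x=[3.1000] v=[0.0000]
Step 1: x=[3.0459] v=[-0.2706]
Step 2: x=[2.9406] v=[-0.5265]
Step 3: x=[2.7898] v=[-0.7540]
Step 4: x=[2.6017] v=[-0.9407]
Step 5: x=[2.3864] v=[-1.0765]
Step 6: x=[2.1556] v=[-1.1540]
Step 7: x=[1.9218] v=[-1.1690]
Step 8: x=[1.6976] v=[-1.1208]
Step 9: x=[1.4952] v=[-1.0119]
Step 10: x=[1.3256] v=[-0.8482]
Step 11: x=[1.1979] v=[-0.6387]
Step 12: x=[1.1190] v=[-0.3946]
Step 13: x=[1.0932] v=[-0.1292]
Step 14: x=[1.1218] v=[0.1432]
First v>=0 after going negative at step 14, time=2.8000

Answer: 2.8000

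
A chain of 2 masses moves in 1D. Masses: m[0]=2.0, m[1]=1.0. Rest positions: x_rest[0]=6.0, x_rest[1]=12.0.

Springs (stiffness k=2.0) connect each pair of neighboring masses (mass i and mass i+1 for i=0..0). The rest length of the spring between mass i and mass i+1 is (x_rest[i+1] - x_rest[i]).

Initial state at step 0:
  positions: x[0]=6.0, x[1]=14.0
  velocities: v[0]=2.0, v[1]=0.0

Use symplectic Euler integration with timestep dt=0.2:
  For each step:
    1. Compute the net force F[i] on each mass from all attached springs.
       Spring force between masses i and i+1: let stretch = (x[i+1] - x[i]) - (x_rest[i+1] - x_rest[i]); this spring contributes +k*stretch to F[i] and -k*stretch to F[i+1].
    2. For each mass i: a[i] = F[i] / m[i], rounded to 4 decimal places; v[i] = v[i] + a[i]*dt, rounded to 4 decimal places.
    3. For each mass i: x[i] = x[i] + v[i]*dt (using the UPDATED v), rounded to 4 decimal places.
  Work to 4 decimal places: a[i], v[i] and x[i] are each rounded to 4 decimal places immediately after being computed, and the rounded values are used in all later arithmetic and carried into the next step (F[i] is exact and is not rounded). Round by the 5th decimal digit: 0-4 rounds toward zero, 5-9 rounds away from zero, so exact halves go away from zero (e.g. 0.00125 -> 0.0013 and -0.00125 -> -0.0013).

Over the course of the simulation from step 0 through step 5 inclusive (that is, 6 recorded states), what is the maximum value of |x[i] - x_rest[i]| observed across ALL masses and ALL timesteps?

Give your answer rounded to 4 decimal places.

Answer: 2.6136

Derivation:
Step 0: x=[6.0000 14.0000] v=[2.0000 0.0000]
Step 1: x=[6.4800 13.8400] v=[2.4000 -0.8000]
Step 2: x=[7.0144 13.5712] v=[2.6720 -1.3440]
Step 3: x=[7.5711 13.2579] v=[2.7834 -1.5667]
Step 4: x=[8.1153 12.9696] v=[2.7208 -1.4414]
Step 5: x=[8.6136 12.7730] v=[2.4917 -0.9831]
Max displacement = 2.6136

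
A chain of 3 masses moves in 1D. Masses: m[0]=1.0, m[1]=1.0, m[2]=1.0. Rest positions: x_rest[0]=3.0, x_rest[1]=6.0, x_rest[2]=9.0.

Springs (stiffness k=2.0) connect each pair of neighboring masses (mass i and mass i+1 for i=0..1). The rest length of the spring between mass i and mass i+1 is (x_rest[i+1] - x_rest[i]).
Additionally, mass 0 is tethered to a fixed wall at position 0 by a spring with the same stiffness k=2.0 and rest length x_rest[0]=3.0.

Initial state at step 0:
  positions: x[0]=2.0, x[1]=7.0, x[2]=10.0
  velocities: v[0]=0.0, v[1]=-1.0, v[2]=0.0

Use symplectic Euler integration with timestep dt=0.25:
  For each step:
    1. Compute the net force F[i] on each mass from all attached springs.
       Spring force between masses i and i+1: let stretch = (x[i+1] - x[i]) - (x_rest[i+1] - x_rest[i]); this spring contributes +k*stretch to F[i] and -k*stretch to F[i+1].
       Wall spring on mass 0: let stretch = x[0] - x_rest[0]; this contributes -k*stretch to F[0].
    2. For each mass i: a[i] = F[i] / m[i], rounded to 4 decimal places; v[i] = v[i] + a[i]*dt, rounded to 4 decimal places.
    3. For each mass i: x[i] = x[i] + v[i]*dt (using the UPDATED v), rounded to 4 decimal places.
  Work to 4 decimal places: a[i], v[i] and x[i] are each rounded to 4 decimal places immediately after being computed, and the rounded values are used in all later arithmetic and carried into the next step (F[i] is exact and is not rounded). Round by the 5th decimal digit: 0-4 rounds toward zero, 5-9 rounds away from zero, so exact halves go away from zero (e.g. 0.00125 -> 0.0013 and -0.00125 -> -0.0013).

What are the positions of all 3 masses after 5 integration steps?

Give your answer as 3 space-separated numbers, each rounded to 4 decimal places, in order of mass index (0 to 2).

Step 0: x=[2.0000 7.0000 10.0000] v=[0.0000 -1.0000 0.0000]
Step 1: x=[2.3750 6.5000 10.0000] v=[1.5000 -2.0000 0.0000]
Step 2: x=[2.9688 5.9219 9.9375] v=[2.3750 -2.3125 -0.2500]
Step 3: x=[3.5606 5.4766 9.7481] v=[2.3672 -1.7813 -0.7578]
Step 4: x=[3.9468 5.3257 9.3997] v=[1.5449 -0.6036 -1.3936]
Step 5: x=[4.0121 5.5117 8.9171] v=[0.2610 0.7440 -1.9306]

Answer: 4.0121 5.5117 8.9171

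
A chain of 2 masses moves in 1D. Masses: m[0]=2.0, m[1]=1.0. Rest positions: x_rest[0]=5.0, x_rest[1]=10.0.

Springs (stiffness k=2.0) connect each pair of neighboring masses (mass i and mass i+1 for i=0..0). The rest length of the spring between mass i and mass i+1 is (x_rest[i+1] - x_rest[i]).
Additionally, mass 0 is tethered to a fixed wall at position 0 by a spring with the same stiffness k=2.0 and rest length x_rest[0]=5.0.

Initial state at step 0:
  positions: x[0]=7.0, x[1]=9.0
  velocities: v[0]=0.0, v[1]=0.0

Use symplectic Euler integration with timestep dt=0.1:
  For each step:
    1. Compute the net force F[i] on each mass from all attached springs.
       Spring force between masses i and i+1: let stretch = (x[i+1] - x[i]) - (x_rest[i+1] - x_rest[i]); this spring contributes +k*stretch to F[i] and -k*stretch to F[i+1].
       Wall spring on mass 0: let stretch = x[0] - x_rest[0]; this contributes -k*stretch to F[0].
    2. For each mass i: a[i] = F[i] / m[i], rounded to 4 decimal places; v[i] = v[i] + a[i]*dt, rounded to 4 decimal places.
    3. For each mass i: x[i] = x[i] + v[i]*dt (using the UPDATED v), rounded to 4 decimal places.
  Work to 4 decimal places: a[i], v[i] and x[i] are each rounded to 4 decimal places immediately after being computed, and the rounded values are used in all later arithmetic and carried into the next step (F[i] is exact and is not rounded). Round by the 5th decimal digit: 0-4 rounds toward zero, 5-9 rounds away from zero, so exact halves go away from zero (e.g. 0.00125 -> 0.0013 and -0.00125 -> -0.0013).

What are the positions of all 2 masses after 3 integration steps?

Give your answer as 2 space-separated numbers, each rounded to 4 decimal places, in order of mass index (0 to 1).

Answer: 6.7080 9.3491

Derivation:
Step 0: x=[7.0000 9.0000] v=[0.0000 0.0000]
Step 1: x=[6.9500 9.0600] v=[-0.5000 0.6000]
Step 2: x=[6.8516 9.1778] v=[-0.9840 1.1780]
Step 3: x=[6.7080 9.3491] v=[-1.4365 1.7128]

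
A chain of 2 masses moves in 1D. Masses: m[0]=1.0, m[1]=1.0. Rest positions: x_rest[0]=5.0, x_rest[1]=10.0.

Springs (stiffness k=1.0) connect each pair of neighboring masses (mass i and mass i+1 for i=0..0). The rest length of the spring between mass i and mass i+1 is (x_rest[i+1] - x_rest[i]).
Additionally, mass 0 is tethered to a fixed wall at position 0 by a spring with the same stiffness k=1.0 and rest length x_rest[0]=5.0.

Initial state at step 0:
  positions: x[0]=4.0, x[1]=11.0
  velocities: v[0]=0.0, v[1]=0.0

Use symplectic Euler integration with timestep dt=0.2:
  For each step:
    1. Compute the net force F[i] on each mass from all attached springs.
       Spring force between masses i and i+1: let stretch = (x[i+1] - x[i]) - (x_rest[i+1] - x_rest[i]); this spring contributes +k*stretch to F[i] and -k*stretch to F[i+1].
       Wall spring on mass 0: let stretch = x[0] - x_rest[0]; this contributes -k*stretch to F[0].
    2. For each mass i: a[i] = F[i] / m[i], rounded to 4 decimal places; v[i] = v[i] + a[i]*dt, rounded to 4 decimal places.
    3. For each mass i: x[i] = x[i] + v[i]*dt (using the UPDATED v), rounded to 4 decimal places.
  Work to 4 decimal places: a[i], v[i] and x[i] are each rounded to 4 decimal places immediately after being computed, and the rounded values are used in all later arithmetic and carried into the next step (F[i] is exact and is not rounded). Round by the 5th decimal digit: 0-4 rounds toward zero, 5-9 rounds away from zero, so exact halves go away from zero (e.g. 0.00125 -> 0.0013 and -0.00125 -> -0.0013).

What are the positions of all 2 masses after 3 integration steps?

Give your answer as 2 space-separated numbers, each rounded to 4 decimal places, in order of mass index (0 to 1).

Answer: 4.6573 10.5592

Derivation:
Step 0: x=[4.0000 11.0000] v=[0.0000 0.0000]
Step 1: x=[4.1200 10.9200] v=[0.6000 -0.4000]
Step 2: x=[4.3472 10.7680] v=[1.1360 -0.7600]
Step 3: x=[4.6573 10.5592] v=[1.5507 -1.0442]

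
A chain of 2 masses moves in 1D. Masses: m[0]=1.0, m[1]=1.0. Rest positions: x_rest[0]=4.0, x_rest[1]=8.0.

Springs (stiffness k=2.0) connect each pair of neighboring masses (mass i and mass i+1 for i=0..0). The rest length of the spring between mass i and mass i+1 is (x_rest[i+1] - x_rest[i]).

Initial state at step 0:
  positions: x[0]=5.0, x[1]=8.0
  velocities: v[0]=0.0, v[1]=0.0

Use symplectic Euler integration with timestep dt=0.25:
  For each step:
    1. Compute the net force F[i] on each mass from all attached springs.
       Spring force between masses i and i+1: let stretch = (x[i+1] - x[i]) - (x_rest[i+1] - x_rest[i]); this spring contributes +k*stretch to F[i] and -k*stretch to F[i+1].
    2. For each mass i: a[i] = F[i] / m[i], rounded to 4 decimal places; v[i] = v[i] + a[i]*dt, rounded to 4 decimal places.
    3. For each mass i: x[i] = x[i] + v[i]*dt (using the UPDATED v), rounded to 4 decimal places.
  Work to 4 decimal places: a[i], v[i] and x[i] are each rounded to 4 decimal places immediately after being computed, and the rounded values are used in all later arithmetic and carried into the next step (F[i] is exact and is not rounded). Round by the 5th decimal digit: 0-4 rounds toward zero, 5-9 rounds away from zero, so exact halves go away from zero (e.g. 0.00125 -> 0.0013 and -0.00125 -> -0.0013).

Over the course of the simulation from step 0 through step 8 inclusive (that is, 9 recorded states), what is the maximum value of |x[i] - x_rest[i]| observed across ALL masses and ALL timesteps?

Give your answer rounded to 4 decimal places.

Answer: 1.0113

Derivation:
Step 0: x=[5.0000 8.0000] v=[0.0000 0.0000]
Step 1: x=[4.8750 8.1250] v=[-0.5000 0.5000]
Step 2: x=[4.6563 8.3438] v=[-0.8750 0.8750]
Step 3: x=[4.3985 8.6016] v=[-1.0313 1.0313]
Step 4: x=[4.1661 8.8341] v=[-0.9298 0.9298]
Step 5: x=[4.0172 8.9831] v=[-0.5958 0.5958]
Step 6: x=[3.9890 9.0113] v=[-0.1129 0.1129]
Step 7: x=[4.0886 8.9117] v=[0.3983 -0.3983]
Step 8: x=[4.2911 8.7092] v=[0.8099 -0.8099]
Max displacement = 1.0113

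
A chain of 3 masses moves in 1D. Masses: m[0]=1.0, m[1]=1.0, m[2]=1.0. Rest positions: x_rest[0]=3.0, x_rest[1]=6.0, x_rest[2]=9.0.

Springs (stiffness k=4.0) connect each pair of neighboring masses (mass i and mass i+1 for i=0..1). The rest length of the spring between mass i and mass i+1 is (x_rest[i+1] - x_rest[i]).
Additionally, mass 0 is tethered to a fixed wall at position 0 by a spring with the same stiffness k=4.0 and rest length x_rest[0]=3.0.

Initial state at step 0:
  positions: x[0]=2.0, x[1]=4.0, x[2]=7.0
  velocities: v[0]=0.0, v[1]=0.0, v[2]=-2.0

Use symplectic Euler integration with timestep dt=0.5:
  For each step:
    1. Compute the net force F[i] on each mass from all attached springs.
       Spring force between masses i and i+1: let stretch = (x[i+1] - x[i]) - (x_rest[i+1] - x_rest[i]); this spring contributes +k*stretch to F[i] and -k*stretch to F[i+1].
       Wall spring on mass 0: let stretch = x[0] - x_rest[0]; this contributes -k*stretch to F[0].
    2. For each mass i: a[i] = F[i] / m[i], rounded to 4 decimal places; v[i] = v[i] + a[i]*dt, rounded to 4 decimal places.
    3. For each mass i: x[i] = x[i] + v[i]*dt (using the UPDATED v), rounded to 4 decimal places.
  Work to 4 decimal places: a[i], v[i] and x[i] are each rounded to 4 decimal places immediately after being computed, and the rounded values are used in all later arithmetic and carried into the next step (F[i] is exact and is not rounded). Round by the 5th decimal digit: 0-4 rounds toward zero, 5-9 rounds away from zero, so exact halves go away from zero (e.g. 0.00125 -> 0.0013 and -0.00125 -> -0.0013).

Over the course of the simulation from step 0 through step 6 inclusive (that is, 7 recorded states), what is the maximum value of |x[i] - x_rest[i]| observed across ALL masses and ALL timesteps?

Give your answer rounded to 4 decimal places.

Step 0: x=[2.0000 4.0000 7.0000] v=[0.0000 0.0000 -2.0000]
Step 1: x=[2.0000 5.0000 6.0000] v=[0.0000 2.0000 -2.0000]
Step 2: x=[3.0000 4.0000 7.0000] v=[2.0000 -2.0000 2.0000]
Step 3: x=[2.0000 5.0000 8.0000] v=[-2.0000 2.0000 2.0000]
Step 4: x=[2.0000 6.0000 9.0000] v=[0.0000 2.0000 2.0000]
Step 5: x=[4.0000 6.0000 10.0000] v=[4.0000 0.0000 2.0000]
Step 6: x=[4.0000 8.0000 10.0000] v=[0.0000 4.0000 0.0000]
Max displacement = 3.0000

Answer: 3.0000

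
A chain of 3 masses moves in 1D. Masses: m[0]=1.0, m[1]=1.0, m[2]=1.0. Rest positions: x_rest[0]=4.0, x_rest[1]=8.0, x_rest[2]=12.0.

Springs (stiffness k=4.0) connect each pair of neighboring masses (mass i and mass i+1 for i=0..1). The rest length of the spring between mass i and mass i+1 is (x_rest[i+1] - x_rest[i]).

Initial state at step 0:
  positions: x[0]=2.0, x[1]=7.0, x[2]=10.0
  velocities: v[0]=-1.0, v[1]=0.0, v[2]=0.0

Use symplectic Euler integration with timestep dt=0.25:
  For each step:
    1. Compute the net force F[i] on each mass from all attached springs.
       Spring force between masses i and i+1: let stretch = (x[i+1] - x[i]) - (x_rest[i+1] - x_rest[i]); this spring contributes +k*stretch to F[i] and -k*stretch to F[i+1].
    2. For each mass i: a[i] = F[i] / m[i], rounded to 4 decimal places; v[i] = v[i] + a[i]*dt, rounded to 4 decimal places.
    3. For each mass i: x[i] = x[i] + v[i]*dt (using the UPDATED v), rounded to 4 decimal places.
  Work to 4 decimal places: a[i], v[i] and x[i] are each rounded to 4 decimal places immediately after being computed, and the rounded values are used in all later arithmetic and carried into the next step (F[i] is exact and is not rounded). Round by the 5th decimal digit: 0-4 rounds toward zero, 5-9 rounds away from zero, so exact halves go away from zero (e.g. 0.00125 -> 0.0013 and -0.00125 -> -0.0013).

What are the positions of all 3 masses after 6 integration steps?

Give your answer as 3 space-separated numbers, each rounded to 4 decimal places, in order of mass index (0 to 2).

Step 0: x=[2.0000 7.0000 10.0000] v=[-1.0000 0.0000 0.0000]
Step 1: x=[2.0000 6.5000 10.2500] v=[0.0000 -2.0000 1.0000]
Step 2: x=[2.1250 5.8125 10.5625] v=[0.5000 -2.7500 1.2500]
Step 3: x=[2.1719 5.3906 10.6875] v=[0.1875 -1.6875 0.5000]
Step 4: x=[2.0235 5.4883 10.4883] v=[-0.5938 0.3907 -0.7969]
Step 5: x=[1.7413 5.9698 10.0391] v=[-1.1290 1.9259 -1.7969]
Step 6: x=[1.5162 6.4115 9.5726] v=[-0.9005 1.7667 -1.8662]

Answer: 1.5162 6.4115 9.5726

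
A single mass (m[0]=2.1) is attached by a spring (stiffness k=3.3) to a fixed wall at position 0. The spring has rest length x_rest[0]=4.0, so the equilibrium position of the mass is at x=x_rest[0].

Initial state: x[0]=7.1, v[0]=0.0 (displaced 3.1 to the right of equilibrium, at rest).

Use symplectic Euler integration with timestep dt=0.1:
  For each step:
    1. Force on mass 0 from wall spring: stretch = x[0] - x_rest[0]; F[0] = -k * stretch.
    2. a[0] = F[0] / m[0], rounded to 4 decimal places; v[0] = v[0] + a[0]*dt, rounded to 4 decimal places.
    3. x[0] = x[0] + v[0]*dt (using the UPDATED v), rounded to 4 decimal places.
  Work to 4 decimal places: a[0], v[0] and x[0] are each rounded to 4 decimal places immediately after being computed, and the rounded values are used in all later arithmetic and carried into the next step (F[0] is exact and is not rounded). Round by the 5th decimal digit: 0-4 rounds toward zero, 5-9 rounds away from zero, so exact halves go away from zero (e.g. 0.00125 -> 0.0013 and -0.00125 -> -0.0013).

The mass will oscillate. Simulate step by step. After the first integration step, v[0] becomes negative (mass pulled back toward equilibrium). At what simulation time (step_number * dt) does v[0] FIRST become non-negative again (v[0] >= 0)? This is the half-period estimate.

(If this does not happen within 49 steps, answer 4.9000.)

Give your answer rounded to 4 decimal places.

Step 0: x=[7.1000] v=[0.0000]
Step 1: x=[7.0513] v=[-0.4871]
Step 2: x=[6.9546] v=[-0.9666]
Step 3: x=[6.8115] v=[-1.4309]
Step 4: x=[6.6242] v=[-1.8727]
Step 5: x=[6.3957] v=[-2.2851]
Step 6: x=[6.1295] v=[-2.6616]
Step 7: x=[5.8299] v=[-2.9962]
Step 8: x=[5.5015] v=[-3.2838]
Step 9: x=[5.1495] v=[-3.5198]
Step 10: x=[4.7795] v=[-3.7004]
Step 11: x=[4.3972] v=[-3.8229]
Step 12: x=[4.0087] v=[-3.8853]
Step 13: x=[3.6200] v=[-3.8867]
Step 14: x=[3.2373] v=[-3.8270]
Step 15: x=[2.8666] v=[-3.7072]
Step 16: x=[2.5137] v=[-3.5291]
Step 17: x=[2.1842] v=[-3.2955]
Step 18: x=[1.8832] v=[-3.0102]
Step 19: x=[1.6154] v=[-2.6776]
Step 20: x=[1.3851] v=[-2.3029]
Step 21: x=[1.1959] v=[-1.8920]
Step 22: x=[1.0508] v=[-1.4514]
Step 23: x=[0.9520] v=[-0.9880]
Step 24: x=[0.9011] v=[-0.5090]
Step 25: x=[0.8989] v=[-0.0220]
Step 26: x=[0.9454] v=[0.4653]
First v>=0 after going negative at step 26, time=2.6000

Answer: 2.6000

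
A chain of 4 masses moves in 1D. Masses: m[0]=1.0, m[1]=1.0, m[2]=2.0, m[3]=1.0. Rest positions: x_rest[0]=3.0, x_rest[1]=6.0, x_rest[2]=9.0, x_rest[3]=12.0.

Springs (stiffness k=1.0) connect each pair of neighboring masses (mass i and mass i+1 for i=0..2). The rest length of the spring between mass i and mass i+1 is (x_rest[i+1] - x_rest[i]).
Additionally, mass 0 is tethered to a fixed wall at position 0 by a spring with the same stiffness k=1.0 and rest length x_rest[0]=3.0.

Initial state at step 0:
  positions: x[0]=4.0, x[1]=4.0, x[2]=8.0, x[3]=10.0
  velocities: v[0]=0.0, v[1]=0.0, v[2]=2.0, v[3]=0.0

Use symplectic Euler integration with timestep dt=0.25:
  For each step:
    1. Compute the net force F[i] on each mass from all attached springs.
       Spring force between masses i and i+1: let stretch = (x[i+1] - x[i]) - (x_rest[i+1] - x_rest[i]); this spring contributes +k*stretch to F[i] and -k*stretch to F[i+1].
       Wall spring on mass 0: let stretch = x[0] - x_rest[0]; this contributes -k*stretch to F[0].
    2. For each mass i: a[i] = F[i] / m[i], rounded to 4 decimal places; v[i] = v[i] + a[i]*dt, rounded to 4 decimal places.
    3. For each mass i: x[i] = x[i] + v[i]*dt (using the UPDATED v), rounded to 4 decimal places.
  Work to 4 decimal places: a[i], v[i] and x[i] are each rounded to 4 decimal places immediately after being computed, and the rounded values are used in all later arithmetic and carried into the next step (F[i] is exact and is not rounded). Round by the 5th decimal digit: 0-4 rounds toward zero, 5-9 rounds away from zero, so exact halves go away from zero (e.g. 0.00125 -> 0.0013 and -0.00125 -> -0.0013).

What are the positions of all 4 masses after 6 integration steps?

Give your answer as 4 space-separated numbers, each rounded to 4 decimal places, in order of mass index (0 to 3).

Answer: 1.4369 7.2638 9.5476 11.7598

Derivation:
Step 0: x=[4.0000 4.0000 8.0000 10.0000] v=[0.0000 0.0000 2.0000 0.0000]
Step 1: x=[3.7500 4.2500 8.4375 10.0625] v=[-1.0000 1.0000 1.7500 0.2500]
Step 2: x=[3.2969 4.7305 8.7949 10.2110] v=[-1.8125 1.9219 1.4297 0.5938]
Step 3: x=[2.7273 5.3754 9.0696 10.4585] v=[-2.2783 2.5796 1.0987 0.9898]
Step 4: x=[2.1528 6.0857 9.2722 10.8067] v=[-2.2981 2.8411 0.8105 1.3926]
Step 5: x=[1.6895 6.7493 9.4232 11.2465] v=[-1.8531 2.6545 0.6040 1.7590]
Step 6: x=[1.4369 7.2638 9.5476 11.7598] v=[-1.0105 2.0580 0.4977 2.0532]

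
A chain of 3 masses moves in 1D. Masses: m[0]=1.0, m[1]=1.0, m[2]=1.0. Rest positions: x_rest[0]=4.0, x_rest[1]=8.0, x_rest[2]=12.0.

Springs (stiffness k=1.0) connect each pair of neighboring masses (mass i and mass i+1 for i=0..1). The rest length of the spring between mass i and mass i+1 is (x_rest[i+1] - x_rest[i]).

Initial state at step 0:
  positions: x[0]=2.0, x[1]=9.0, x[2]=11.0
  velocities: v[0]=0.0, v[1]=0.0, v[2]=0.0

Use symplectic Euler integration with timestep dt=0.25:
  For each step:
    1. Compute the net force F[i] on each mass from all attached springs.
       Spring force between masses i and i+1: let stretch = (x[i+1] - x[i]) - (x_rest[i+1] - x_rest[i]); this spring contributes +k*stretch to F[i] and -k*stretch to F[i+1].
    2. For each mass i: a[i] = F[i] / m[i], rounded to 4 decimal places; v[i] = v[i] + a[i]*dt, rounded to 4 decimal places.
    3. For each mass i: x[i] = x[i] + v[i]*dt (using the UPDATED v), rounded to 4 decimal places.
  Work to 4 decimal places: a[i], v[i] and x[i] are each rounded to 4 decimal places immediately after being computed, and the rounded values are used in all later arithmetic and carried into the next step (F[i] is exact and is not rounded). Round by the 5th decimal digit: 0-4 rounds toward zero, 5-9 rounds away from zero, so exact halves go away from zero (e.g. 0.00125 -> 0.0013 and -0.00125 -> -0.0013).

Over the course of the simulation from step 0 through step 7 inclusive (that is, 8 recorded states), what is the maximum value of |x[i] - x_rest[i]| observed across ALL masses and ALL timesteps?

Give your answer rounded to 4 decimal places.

Step 0: x=[2.0000 9.0000 11.0000] v=[0.0000 0.0000 0.0000]
Step 1: x=[2.1875 8.6875 11.1250] v=[0.7500 -1.2500 0.5000]
Step 2: x=[2.5313 8.1211 11.3477] v=[1.3750 -2.2656 0.8906]
Step 3: x=[2.9744 7.4070 11.6187] v=[1.7725 -2.8564 1.0840]
Step 4: x=[3.4446 6.6791 11.8765] v=[1.8807 -2.9116 1.0311]
Step 5: x=[3.8669 6.0739 12.0595] v=[1.6893 -2.4209 0.7318]
Step 6: x=[4.1772 5.7048 12.1184] v=[1.2411 -1.4763 0.2354]
Step 7: x=[4.3330 5.6411 12.0264] v=[0.6230 -0.2548 -0.3680]
Max displacement = 2.3589

Answer: 2.3589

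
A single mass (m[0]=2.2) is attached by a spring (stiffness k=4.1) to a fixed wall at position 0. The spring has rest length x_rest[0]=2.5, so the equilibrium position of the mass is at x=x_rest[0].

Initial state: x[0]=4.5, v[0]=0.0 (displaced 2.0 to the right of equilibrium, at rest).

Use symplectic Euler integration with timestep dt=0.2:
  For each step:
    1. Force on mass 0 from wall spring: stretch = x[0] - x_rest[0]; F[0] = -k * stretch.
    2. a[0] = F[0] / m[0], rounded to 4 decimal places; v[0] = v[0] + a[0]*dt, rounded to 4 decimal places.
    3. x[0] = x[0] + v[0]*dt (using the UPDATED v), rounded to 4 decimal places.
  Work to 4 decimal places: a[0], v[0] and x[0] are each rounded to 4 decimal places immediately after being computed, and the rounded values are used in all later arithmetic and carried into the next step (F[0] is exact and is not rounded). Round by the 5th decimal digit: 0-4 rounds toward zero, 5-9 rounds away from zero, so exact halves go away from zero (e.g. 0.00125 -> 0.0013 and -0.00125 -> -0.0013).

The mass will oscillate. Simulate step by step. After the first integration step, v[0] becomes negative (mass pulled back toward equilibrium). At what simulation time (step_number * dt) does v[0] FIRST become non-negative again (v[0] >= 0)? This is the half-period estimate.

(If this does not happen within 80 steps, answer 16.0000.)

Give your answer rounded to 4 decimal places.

Answer: 2.4000

Derivation:
Step 0: x=[4.5000] v=[0.0000]
Step 1: x=[4.3509] v=[-0.7455]
Step 2: x=[4.0638] v=[-1.4354]
Step 3: x=[3.6601] v=[-2.0183]
Step 4: x=[3.1700] v=[-2.4507]
Step 5: x=[2.6299] v=[-2.7004]
Step 6: x=[2.0801] v=[-2.7488]
Step 7: x=[1.5616] v=[-2.5923]
Step 8: x=[1.1131] v=[-2.2425]
Step 9: x=[0.7680] v=[-1.7256]
Step 10: x=[0.5520] v=[-1.0800]
Step 11: x=[0.4812] v=[-0.3539]
Step 12: x=[0.5609] v=[0.3986]
First v>=0 after going negative at step 12, time=2.4000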